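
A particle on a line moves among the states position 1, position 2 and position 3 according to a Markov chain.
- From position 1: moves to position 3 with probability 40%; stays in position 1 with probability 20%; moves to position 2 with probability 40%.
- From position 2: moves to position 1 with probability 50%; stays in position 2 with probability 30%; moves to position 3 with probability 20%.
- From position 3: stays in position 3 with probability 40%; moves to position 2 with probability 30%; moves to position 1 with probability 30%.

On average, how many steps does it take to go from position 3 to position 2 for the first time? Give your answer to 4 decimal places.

3.0556

Let t(s) be the expected number of steps to first reach position 2 from state s, with t(position 2) = 0. Conditioning on the first step:
t(position 1) = 1 + 0.2·t(position 1) + 0.4·t(position 3)
t(position 3) = 1 + 0.3·t(position 1) + 0.4·t(position 3)
Solving: t(position 1) = 2.7778, t(position 3) = 3.0556.
Expected steps from position 3 to position 2: 3.0556.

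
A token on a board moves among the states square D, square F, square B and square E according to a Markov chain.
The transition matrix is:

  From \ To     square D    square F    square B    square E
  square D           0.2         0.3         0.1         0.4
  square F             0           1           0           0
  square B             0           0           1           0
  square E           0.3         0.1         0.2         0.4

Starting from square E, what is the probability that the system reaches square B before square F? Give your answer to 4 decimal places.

Let h(s) be the probability of absorption at square B starting from transient state s. Then h(square B) = 1 and h(square F) = 0. By first-step analysis:
h(square D) = 0.2·h(square D) + 0.3·0 + 0.1·1 + 0.4·h(square E)
h(square E) = 0.3·h(square D) + 0.1·0 + 0.2·1 + 0.4·h(square E)
Solving: h(square D) = 0.3889, h(square E) = 0.5278.
Starting from square E, the probability is 0.5278.

0.5278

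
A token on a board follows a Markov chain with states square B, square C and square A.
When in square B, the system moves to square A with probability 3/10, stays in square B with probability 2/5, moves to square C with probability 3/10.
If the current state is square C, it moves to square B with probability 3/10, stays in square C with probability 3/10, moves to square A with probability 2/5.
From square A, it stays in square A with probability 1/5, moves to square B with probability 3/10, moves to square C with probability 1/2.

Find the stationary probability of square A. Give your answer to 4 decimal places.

Let the stationary distribution be π with π = πP and π_1 + π_2 + π_3 = 1.
π_1 = 0.4·π_1 + 0.3·π_2 + 0.3·π_3
π_2 = 0.3·π_1 + 0.3·π_2 + 0.5·π_3
Solving with the normalization constraint gives π = (0.3333, 0.3611, 0.3056).
So the stationary probability of square A is 0.3056.

0.3056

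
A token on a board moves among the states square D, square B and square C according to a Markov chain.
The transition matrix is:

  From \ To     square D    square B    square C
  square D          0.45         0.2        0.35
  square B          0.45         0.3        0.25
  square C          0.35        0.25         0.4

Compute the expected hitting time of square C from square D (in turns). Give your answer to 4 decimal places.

Let t(s) be the expected number of turns to first reach square C from state s, with t(square C) = 0. Conditioning on the first turn:
t(square D) = 1 + 0.45·t(square D) + 0.2·t(square B)
t(square B) = 1 + 0.45·t(square D) + 0.3·t(square B)
Solving: t(square D) = 3.0508, t(square B) = 3.3898.
Expected turns from square D to square C: 3.0508.

3.0508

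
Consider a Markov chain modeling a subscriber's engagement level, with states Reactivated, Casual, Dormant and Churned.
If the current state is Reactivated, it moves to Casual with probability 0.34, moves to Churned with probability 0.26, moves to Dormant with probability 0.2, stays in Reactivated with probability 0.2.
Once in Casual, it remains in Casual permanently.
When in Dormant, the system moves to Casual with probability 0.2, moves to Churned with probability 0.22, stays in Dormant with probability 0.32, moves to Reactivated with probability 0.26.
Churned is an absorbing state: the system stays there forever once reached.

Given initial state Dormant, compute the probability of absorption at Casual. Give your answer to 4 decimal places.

Let h(s) be the probability of absorption at Casual starting from transient state s. Then h(Casual) = 1 and h(Churned) = 0. By first-step analysis:
h(Reactivated) = 0.2·h(Reactivated) + 0.34·1 + 0.2·h(Dormant) + 0.26·0
h(Dormant) = 0.26·h(Reactivated) + 0.2·1 + 0.32·h(Dormant) + 0.22·0
Solving: h(Reactivated) = 0.5512, h(Dormant) = 0.5049.
Starting from Dormant, the probability is 0.5049.

0.5049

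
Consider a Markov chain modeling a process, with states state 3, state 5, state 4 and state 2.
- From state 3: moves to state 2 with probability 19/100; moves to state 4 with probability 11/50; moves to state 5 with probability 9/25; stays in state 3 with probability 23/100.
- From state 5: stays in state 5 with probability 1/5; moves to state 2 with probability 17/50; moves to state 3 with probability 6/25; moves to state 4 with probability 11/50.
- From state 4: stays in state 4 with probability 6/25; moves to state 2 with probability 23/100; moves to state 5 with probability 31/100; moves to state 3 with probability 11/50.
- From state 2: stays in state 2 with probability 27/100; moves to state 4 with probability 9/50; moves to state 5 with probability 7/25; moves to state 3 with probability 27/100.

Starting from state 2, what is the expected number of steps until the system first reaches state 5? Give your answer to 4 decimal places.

Let t(s) be the expected number of steps to first reach state 5 from state s, with t(state 5) = 0. Conditioning on the first step:
t(state 3) = 1 + 0.23·t(state 3) + 0.22·t(state 4) + 0.19·t(state 2)
t(state 4) = 1 + 0.22·t(state 3) + 0.24·t(state 4) + 0.23·t(state 2)
t(state 2) = 1 + 0.27·t(state 3) + 0.18·t(state 4) + 0.27·t(state 2)
Solving: t(state 3) = 3.0126, t(state 4) = 3.1767, t(state 2) = 3.2674.
Expected steps from state 2 to state 5: 3.2674.

3.2674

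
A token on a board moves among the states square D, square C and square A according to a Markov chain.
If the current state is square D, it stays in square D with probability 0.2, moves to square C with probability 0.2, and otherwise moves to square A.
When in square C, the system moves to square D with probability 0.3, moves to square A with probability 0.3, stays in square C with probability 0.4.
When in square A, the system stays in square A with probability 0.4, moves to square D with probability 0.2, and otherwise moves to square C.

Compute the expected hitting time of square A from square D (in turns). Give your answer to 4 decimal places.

1.9048

Let t(s) be the expected number of turns to first reach square A from state s, with t(square A) = 0. Conditioning on the first turn:
t(square D) = 1 + 0.2·t(square D) + 0.2·t(square C)
t(square C) = 1 + 0.3·t(square D) + 0.4·t(square C)
Solving: t(square D) = 1.9048, t(square C) = 2.6190.
Expected turns from square D to square A: 1.9048.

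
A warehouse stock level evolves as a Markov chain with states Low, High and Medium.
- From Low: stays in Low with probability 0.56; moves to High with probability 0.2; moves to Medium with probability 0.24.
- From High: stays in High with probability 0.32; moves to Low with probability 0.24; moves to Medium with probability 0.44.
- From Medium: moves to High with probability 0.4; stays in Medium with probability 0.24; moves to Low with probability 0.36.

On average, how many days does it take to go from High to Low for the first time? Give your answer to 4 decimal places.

Let t(s) be the expected number of days to first reach Low from state s, with t(Low) = 0. Conditioning on the first day:
t(High) = 1 + 0.32·t(High) + 0.44·t(Medium)
t(Medium) = 1 + 0.4·t(High) + 0.24·t(Medium)
Solving: t(High) = 3.5211, t(Medium) = 3.1690.
Expected days from High to Low: 3.5211.

3.5211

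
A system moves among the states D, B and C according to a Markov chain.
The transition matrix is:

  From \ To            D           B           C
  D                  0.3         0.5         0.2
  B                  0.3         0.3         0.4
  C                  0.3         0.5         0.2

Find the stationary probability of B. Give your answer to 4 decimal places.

0.4167

Let the stationary distribution be π with π = πP and π_1 + π_2 + π_3 = 1.
π_1 = 0.3·π_1 + 0.3·π_2 + 0.3·π_3
π_2 = 0.5·π_1 + 0.3·π_2 + 0.5·π_3
Solving with the normalization constraint gives π = (0.3000, 0.4167, 0.2833).
So the stationary probability of B is 0.4167.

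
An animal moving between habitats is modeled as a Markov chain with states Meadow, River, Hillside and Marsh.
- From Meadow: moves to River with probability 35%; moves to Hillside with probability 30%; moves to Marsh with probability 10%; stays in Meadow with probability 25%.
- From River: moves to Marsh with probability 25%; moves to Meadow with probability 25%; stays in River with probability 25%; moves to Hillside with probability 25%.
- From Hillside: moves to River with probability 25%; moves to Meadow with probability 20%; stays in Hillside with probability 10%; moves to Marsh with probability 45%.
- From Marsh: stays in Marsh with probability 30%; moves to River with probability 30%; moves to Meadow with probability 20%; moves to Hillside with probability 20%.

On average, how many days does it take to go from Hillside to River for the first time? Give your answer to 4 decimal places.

Let t(s) be the expected number of days to first reach River from state s, with t(River) = 0. Conditioning on the first day:
t(Meadow) = 1 + 0.25·t(Meadow) + 0.3·t(Hillside) + 0.1·t(Marsh)
t(Hillside) = 1 + 0.2·t(Meadow) + 0.1·t(Hillside) + 0.45·t(Marsh)
t(Marsh) = 1 + 0.2·t(Meadow) + 0.2·t(Hillside) + 0.3·t(Marsh)
Solving: t(Meadow) = 3.1688, t(Hillside) = 3.4793, t(Marsh) = 3.3280.
Expected days from Hillside to River: 3.4793.

3.4793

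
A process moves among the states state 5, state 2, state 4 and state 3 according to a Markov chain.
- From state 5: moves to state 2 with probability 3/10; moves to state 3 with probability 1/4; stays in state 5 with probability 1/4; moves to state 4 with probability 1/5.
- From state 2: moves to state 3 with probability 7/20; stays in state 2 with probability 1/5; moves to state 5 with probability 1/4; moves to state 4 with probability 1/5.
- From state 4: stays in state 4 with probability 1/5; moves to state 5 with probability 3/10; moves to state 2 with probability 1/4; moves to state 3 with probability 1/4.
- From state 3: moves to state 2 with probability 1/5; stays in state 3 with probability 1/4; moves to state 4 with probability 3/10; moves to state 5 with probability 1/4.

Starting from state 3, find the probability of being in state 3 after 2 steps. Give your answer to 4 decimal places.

Propagate the distribution vector 2 steps from state 3.
After 0 steps: (0.0000, 0.0000, 0.0000, 1.0000)
After 1 step: (0.2500, 0.2000, 0.3000, 0.2500)
After 2 steps: (0.2650, 0.2400, 0.2250, 0.2700)
P(in state 3 after 2 steps) = 0.2700

0.2700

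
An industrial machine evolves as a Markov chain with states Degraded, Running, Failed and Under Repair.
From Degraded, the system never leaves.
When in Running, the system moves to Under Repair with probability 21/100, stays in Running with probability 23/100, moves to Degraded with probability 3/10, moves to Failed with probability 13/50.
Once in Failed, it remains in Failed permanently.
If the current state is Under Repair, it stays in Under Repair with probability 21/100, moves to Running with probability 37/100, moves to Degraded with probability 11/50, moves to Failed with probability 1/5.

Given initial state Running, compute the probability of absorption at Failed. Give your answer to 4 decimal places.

0.4663

Let h(s) be the probability of absorption at Failed starting from transient state s. Then h(Failed) = 1 and h(Degraded) = 0. By first-step analysis:
h(Running) = 0.3·0 + 0.23·h(Running) + 0.26·1 + 0.21·h(Under Repair)
h(Under Repair) = 0.22·0 + 0.37·h(Running) + 0.2·1 + 0.21·h(Under Repair)
Solving: h(Running) = 0.4663, h(Under Repair) = 0.4715.
Starting from Running, the probability is 0.4663.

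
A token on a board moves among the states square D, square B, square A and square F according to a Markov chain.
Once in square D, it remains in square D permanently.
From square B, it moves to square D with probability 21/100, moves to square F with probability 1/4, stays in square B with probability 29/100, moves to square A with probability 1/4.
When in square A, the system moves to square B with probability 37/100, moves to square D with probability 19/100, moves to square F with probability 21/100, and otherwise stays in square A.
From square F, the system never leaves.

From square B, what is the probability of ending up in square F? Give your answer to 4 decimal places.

0.5394

Let h(s) be the probability of absorption at square F starting from transient state s. Then h(square F) = 1 and h(square D) = 0. By first-step analysis:
h(square B) = 0.21·0 + 0.29·h(square B) + 0.25·h(square A) + 0.25·1
h(square A) = 0.19·0 + 0.37·h(square B) + 0.23·h(square A) + 0.21·1
Solving: h(square B) = 0.5394, h(square A) = 0.5319.
Starting from square B, the probability is 0.5394.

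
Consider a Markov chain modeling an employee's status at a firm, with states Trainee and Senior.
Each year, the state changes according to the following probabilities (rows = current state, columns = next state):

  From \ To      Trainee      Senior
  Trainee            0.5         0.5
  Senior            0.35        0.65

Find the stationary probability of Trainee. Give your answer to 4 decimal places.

Let the stationary distribution be π with π = πP and π_1 + π_2 = 1.
π_1 = 0.5·π_1 + 0.35·π_2
Solving with the normalization constraint gives π = (0.4118, 0.5882).
So the stationary probability of Trainee is 0.4118.

0.4118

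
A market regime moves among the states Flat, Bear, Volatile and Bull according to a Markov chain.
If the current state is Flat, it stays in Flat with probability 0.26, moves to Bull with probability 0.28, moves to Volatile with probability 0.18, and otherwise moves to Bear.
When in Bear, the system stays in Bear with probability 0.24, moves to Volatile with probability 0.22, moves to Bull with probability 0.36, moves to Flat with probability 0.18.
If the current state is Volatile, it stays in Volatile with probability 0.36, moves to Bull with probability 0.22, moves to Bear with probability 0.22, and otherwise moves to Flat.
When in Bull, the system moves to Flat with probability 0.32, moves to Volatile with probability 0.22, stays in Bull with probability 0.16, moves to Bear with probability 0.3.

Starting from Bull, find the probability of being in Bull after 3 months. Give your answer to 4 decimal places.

Propagate the distribution vector 3 months from Bull.
After 0 months: (0.0000, 0.0000, 0.0000, 1.0000)
After 1 month: (0.3200, 0.3000, 0.2200, 0.1600)
After 2 months: (0.2324, 0.2580, 0.2380, 0.2716)
After 3 months: (0.2414, 0.2608, 0.2440, 0.2538)
P(in Bull after 3 months) = 0.2538

0.2538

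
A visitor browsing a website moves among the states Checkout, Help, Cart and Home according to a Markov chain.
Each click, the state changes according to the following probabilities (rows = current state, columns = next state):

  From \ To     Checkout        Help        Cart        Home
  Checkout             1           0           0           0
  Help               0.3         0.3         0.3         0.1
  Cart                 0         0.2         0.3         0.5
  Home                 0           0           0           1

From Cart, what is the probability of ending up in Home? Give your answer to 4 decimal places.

Let h(s) be the probability of absorption at Home starting from transient state s. Then h(Home) = 1 and h(Checkout) = 0. By first-step analysis:
h(Help) = 0.3·0 + 0.3·h(Help) + 0.3·h(Cart) + 0.1·1
h(Cart) = 0.2·h(Help) + 0.3·h(Cart) + 0.5·1
Solving: h(Help) = 0.5116, h(Cart) = 0.8605.
Starting from Cart, the probability is 0.8605.

0.8605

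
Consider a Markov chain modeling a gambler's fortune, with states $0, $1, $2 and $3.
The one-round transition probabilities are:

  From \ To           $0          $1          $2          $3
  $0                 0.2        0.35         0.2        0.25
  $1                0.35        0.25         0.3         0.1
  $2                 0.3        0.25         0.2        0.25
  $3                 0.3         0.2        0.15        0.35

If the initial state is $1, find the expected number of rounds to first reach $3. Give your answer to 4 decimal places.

5.5263

Let t(s) be the expected number of rounds to first reach $3 from state s, with t($3) = 0. Conditioning on the first round:
t($0) = 1 + 0.2·t($0) + 0.35·t($1) + 0.2·t($2)
t($1) = 1 + 0.35·t($0) + 0.25·t($1) + 0.3·t($2)
t($2) = 1 + 0.3·t($0) + 0.25·t($1) + 0.2·t($2)
Solving: t($0) = 4.8684, t($1) = 5.5263, t($2) = 4.8026.
Expected rounds from $1 to $3: 5.5263.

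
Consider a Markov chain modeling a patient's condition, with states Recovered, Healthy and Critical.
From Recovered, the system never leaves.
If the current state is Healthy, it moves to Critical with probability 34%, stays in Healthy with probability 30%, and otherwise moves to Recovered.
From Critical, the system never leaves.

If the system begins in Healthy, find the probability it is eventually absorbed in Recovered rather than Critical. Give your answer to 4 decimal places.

Let h(s) be the probability of absorption at Recovered starting from transient state s. Then h(Recovered) = 1 and h(Critical) = 0. By first-step analysis:
h(Healthy) = 0.36·1 + 0.3·h(Healthy) + 0.34·0
Solving: h(Healthy) = 0.5143.
Starting from Healthy, the probability is 0.5143.

0.5143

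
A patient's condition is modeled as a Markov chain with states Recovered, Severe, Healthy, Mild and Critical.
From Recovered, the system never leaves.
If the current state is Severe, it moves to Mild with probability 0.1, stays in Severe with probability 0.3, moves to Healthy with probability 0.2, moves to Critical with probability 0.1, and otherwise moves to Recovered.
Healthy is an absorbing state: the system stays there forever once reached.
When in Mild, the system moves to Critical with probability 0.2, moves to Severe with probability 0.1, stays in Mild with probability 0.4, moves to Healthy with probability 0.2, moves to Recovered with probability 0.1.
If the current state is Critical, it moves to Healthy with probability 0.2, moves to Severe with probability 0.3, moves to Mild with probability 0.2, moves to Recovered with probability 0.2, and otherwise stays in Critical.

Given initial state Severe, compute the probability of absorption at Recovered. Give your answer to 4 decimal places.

0.5619

Let h(s) be the probability of absorption at Recovered starting from transient state s. Then h(Recovered) = 1 and h(Healthy) = 0. By first-step analysis:
h(Severe) = 0.3·1 + 0.3·h(Severe) + 0.2·0 + 0.1·h(Mild) + 0.1·h(Critical)
h(Mild) = 0.1·1 + 0.1·h(Severe) + 0.2·0 + 0.4·h(Mild) + 0.2·h(Critical)
h(Critical) = 0.2·1 + 0.3·h(Severe) + 0.2·0 + 0.2·h(Mild) + 0.1·h(Critical)
Solving: h(Severe) = 0.5619, h(Mild) = 0.4286, h(Critical) = 0.5048.
Starting from Severe, the probability is 0.5619.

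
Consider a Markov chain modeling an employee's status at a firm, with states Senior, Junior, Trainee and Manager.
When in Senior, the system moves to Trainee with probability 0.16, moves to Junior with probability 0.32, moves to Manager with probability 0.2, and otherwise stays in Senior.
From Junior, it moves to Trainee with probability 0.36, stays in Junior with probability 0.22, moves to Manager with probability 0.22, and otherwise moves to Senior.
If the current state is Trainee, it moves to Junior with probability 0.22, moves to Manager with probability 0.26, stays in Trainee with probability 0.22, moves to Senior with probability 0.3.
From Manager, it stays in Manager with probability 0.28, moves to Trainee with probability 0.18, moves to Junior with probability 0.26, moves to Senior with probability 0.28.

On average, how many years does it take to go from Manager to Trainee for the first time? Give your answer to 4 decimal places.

Let t(s) be the expected number of years to first reach Trainee from state s, with t(Trainee) = 0. Conditioning on the first year:
t(Senior) = 1 + 0.32·t(Senior) + 0.32·t(Junior) + 0.2·t(Manager)
t(Junior) = 1 + 0.2·t(Senior) + 0.22·t(Junior) + 0.22·t(Manager)
t(Manager) = 1 + 0.28·t(Senior) + 0.26·t(Junior) + 0.28·t(Manager)
Solving: t(Senior) = 4.5411, t(Junior) = 3.7146, t(Manager) = 4.4962.
Expected years from Manager to Trainee: 4.4962.

4.4962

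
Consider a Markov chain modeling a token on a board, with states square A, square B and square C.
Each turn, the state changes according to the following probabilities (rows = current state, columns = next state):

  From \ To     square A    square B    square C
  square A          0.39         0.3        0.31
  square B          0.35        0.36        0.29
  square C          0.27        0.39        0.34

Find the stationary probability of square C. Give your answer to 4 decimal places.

0.3124

Let the stationary distribution be π with π = πP and π_1 + π_2 + π_3 = 1.
π_1 = 0.39·π_1 + 0.35·π_2 + 0.27·π_3
π_2 = 0.3·π_1 + 0.36·π_2 + 0.39·π_3
Solving with the normalization constraint gives π = (0.3386, 0.3491, 0.3124).
So the stationary probability of square C is 0.3124.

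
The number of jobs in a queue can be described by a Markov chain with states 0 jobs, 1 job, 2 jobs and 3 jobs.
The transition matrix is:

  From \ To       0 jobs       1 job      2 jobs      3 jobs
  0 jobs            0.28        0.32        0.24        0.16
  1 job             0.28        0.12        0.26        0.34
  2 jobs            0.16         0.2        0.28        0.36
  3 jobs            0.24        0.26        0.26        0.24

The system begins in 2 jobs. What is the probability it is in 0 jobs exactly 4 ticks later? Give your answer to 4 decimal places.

0.2377

Propagate the distribution vector 4 ticks from 2 jobs.
After 0 ticks: (0.0000, 0.0000, 1.0000, 0.0000)
After 1 tick: (0.1600, 0.2000, 0.2800, 0.3600)
After 2 ticks: (0.2320, 0.2248, 0.2624, 0.2808)
After 3 ticks: (0.2373, 0.2267, 0.2606, 0.2754)
After 4 ticks: (0.2377, 0.2269, 0.2605, 0.2750)
P(in 0 jobs after 4 ticks) = 0.2377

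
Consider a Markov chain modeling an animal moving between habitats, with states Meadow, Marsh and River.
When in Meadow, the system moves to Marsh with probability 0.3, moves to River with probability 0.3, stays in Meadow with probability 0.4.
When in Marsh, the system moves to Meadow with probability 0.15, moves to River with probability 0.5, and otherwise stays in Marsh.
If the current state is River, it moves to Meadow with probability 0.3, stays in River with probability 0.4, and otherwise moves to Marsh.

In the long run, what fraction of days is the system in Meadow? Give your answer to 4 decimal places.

0.2807

Let the stationary distribution be π with π = πP and π_1 + π_2 + π_3 = 1.
π_1 = 0.4·π_1 + 0.15·π_2 + 0.3·π_3
π_2 = 0.3·π_1 + 0.35·π_2 + 0.3·π_3
Solving with the normalization constraint gives π = (0.2807, 0.3158, 0.4035).
So the stationary probability of Meadow is 0.2807.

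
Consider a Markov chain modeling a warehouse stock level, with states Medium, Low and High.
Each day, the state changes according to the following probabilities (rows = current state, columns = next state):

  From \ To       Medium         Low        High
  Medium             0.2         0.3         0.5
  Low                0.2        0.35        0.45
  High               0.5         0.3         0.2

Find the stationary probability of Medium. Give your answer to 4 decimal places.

Let the stationary distribution be π with π = πP and π_1 + π_2 + π_3 = 1.
π_1 = 0.2·π_1 + 0.2·π_2 + 0.5·π_3
π_2 = 0.3·π_1 + 0.35·π_2 + 0.3·π_3
Solving with the normalization constraint gives π = (0.3117, 0.3158, 0.3725).
So the stationary probability of Medium is 0.3117.

0.3117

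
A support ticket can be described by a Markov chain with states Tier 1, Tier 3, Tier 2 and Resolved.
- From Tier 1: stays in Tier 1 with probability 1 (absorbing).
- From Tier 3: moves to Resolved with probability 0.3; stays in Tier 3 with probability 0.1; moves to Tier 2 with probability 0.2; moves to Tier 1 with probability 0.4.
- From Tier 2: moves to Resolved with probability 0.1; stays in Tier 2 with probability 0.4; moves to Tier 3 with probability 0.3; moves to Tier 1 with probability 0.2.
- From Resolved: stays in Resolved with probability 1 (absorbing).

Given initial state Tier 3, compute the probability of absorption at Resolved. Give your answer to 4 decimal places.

0.4167

Let h(s) be the probability of absorption at Resolved starting from transient state s. Then h(Resolved) = 1 and h(Tier 1) = 0. By first-step analysis:
h(Tier 3) = 0.4·0 + 0.1·h(Tier 3) + 0.2·h(Tier 2) + 0.3·1
h(Tier 2) = 0.2·0 + 0.3·h(Tier 3) + 0.4·h(Tier 2) + 0.1·1
Solving: h(Tier 3) = 0.4167, h(Tier 2) = 0.3750.
Starting from Tier 3, the probability is 0.4167.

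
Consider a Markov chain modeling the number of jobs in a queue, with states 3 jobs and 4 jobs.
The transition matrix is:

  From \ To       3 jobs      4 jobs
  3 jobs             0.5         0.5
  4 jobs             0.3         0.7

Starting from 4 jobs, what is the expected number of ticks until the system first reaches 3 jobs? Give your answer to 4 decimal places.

3.3333

Let t(s) be the expected number of ticks to first reach 3 jobs from state s, with t(3 jobs) = 0. Conditioning on the first tick:
t(4 jobs) = 1 + 0.7·t(4 jobs)
Solving: t(4 jobs) = 3.3333.
Expected ticks from 4 jobs to 3 jobs: 3.3333.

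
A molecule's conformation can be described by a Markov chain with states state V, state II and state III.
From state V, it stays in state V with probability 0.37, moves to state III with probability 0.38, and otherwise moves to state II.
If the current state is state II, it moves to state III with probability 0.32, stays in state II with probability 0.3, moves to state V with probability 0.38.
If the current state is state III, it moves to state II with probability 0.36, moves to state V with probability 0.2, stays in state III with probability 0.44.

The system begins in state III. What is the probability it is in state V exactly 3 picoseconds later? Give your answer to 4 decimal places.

0.3077

Propagate the distribution vector 3 picoseconds from state III.
After 0 picoseconds: (0.0000, 0.0000, 1.0000)
After 1 picosecond: (0.2000, 0.3600, 0.4400)
After 2 picoseconds: (0.2988, 0.3164, 0.3848)
After 3 picoseconds: (0.3077, 0.3081, 0.3841)
P(in state V after 3 picoseconds) = 0.3077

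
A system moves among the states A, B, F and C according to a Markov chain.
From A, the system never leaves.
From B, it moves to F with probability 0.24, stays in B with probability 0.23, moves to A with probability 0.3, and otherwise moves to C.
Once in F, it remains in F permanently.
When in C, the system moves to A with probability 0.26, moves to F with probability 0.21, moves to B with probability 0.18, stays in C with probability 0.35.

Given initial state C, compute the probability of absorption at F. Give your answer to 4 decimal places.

Let h(s) be the probability of absorption at F starting from transient state s. Then h(F) = 1 and h(A) = 0. By first-step analysis:
h(B) = 0.3·0 + 0.23·h(B) + 0.24·1 + 0.23·h(C)
h(C) = 0.26·0 + 0.18·h(B) + 0.21·1 + 0.35·h(C)
Solving: h(B) = 0.4450, h(C) = 0.4463.
Starting from C, the probability is 0.4463.

0.4463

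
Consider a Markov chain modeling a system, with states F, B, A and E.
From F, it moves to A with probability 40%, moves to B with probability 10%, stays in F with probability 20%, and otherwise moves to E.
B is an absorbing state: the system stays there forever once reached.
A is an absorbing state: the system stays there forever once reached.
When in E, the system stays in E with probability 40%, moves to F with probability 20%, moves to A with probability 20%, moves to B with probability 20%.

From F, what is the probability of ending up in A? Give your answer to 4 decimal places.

Let h(s) be the probability of absorption at A starting from transient state s. Then h(A) = 1 and h(B) = 0. By first-step analysis:
h(F) = 0.2·h(F) + 0.1·0 + 0.4·1 + 0.3·h(E)
h(E) = 0.2·h(F) + 0.2·0 + 0.2·1 + 0.4·h(E)
Solving: h(F) = 0.7143, h(E) = 0.5714.
Starting from F, the probability is 0.7143.

0.7143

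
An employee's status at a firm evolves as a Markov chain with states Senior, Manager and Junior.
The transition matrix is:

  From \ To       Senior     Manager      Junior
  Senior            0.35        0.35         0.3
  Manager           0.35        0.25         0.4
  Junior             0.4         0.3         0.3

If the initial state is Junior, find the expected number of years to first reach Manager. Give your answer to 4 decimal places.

Let t(s) be the expected number of years to first reach Manager from state s, with t(Manager) = 0. Conditioning on the first year:
t(Senior) = 1 + 0.35·t(Senior) + 0.3·t(Junior)
t(Junior) = 1 + 0.4·t(Senior) + 0.3·t(Junior)
Solving: t(Senior) = 2.9851, t(Junior) = 3.1343.
Expected years from Junior to Manager: 3.1343.

3.1343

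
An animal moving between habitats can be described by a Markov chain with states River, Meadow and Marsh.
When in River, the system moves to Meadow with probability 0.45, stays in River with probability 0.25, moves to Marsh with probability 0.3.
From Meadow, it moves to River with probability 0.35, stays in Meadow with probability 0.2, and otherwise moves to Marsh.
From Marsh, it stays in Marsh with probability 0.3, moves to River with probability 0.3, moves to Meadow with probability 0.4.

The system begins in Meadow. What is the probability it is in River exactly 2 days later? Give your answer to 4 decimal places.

Sum over the intermediate state after 1 day:
P = P(Meadow→River)·P(River→River) + P(Meadow→Meadow)·P(Meadow→River) + P(Meadow→Marsh)·P(Marsh→River)
  = 0.35×0.25 + 0.2×0.35 + 0.45×0.3
  = 0.0875 + 0.0700 + 0.1350 = 0.2925

0.2925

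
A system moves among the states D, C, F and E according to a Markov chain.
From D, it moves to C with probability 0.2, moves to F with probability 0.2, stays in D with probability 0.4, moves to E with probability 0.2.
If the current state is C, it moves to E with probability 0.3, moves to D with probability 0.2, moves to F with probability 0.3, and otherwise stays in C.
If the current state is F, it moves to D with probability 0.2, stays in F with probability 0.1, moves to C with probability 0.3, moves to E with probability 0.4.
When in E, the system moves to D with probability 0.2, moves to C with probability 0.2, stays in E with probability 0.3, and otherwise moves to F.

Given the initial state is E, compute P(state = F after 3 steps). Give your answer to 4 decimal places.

0.2320

Propagate the distribution vector 3 steps from E.
After 0 steps: (0.0000, 0.0000, 0.0000, 1.0000)
After 1 step: (0.2000, 0.2000, 0.3000, 0.3000)
After 2 steps: (0.2400, 0.2300, 0.2200, 0.3100)
After 3 steps: (0.2480, 0.2220, 0.2320, 0.2980)
P(in F after 3 steps) = 0.2320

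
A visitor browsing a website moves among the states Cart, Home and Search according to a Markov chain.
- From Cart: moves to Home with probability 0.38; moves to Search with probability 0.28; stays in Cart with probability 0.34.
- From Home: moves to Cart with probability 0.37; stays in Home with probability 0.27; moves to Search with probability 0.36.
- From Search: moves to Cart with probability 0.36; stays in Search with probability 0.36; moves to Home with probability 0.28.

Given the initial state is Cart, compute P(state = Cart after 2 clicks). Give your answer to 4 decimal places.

Sum over the intermediate state after 1 click:
P = P(Cart→Cart)·P(Cart→Cart) + P(Cart→Home)·P(Home→Cart) + P(Cart→Search)·P(Search→Cart)
  = 0.34×0.34 + 0.38×0.37 + 0.28×0.36
  = 0.1156 + 0.1406 + 0.1008 = 0.3570

0.3570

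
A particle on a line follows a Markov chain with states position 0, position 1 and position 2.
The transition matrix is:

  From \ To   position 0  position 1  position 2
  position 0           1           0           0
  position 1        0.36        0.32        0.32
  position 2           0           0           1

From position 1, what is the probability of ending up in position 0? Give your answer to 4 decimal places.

Let h(s) be the probability of absorption at position 0 starting from transient state s. Then h(position 0) = 1 and h(position 2) = 0. By first-step analysis:
h(position 1) = 0.36·1 + 0.32·h(position 1) + 0.32·0
Solving: h(position 1) = 0.5294.
Starting from position 1, the probability is 0.5294.

0.5294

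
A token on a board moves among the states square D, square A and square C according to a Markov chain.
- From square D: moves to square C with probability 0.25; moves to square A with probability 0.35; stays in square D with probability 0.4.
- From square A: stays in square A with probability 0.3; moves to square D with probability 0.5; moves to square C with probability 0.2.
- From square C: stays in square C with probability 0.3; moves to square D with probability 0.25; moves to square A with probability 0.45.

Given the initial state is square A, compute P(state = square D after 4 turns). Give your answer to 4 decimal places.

0.3990

Propagate the distribution vector 4 turns from square A.
After 0 turns: (0.0000, 1.0000, 0.0000)
After 1 turn: (0.5000, 0.3000, 0.2000)
After 2 turns: (0.4000, 0.3550, 0.2450)
After 3 turns: (0.3988, 0.3568, 0.2445)
After 4 turns: (0.3990, 0.3566, 0.2444)
P(in square D after 4 turns) = 0.3990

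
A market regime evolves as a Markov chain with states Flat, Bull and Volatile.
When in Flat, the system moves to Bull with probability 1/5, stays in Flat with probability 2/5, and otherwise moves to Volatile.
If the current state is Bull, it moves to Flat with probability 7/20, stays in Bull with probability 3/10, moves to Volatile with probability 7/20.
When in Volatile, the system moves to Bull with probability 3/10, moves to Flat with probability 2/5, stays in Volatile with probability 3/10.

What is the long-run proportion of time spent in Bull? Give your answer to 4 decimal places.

Let the stationary distribution be π with π = πP and π_1 + π_2 + π_3 = 1.
π_1 = 0.4·π_1 + 0.35·π_2 + 0.4·π_3
π_2 = 0.2·π_1 + 0.3·π_2 + 0.3·π_3
Solving with the normalization constraint gives π = (0.3869, 0.2613, 0.3518).
So the stationary probability of Bull is 0.2613.

0.2613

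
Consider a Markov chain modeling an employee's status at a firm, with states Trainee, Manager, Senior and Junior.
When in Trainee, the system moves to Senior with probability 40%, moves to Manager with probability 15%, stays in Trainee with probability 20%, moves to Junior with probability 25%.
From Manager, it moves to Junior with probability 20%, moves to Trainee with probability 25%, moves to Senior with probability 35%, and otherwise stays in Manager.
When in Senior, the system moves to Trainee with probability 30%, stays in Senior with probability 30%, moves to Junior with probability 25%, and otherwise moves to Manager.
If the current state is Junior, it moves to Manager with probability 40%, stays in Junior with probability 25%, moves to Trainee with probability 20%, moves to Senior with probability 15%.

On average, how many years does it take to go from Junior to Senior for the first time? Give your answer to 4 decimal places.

Let t(s) be the expected number of years to first reach Senior from state s, with t(Senior) = 0. Conditioning on the first year:
t(Trainee) = 1 + 0.2·t(Trainee) + 0.15·t(Manager) + 0.25·t(Junior)
t(Manager) = 1 + 0.25·t(Trainee) + 0.2·t(Manager) + 0.2·t(Junior)
t(Junior) = 1 + 0.2·t(Trainee) + 0.4·t(Manager) + 0.25·t(Junior)
Solving: t(Trainee) = 3.0375, t(Manager) = 3.1558, t(Junior) = 3.8264.
Expected years from Junior to Senior: 3.8264.

3.8264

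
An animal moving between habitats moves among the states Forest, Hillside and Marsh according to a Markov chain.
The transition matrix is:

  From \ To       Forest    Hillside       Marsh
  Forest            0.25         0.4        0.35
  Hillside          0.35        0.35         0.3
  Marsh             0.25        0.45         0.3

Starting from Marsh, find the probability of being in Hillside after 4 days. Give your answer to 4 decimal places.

Propagate the distribution vector 4 days from Marsh.
After 0 days: (0.0000, 0.0000, 1.0000)
After 1 day: (0.2500, 0.4500, 0.3000)
After 2 days: (0.2950, 0.3925, 0.3125)
After 3 days: (0.2893, 0.3960, 0.3148)
After 4 days: (0.2896, 0.3959, 0.3145)
P(in Hillside after 4 days) = 0.3959

0.3959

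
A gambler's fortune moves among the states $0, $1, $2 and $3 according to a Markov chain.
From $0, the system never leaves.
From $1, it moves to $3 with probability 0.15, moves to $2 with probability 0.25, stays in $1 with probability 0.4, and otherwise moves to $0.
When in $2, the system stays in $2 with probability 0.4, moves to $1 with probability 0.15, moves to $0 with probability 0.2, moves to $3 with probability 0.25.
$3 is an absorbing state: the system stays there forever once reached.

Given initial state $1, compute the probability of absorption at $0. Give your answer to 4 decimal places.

0.5271

Let h(s) be the probability of absorption at $0 starting from transient state s. Then h($0) = 1 and h($3) = 0. By first-step analysis:
h($1) = 0.2·1 + 0.4·h($1) + 0.25·h($2) + 0.15·0
h($2) = 0.2·1 + 0.15·h($1) + 0.4·h($2) + 0.25·0
Solving: h($1) = 0.5271, h($2) = 0.4651.
Starting from $1, the probability is 0.5271.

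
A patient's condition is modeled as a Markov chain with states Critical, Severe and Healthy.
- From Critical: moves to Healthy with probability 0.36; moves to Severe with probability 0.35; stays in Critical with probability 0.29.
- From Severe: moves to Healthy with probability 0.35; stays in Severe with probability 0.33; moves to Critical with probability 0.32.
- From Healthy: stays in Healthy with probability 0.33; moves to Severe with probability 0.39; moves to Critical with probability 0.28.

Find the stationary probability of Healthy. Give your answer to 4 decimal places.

0.3461

Let the stationary distribution be π with π = πP and π_1 + π_2 + π_3 = 1.
π_1 = 0.29·π_1 + 0.32·π_2 + 0.28·π_3
π_2 = 0.35·π_1 + 0.33·π_2 + 0.39·π_3
Solving with the normalization constraint gives π = (0.2972, 0.3567, 0.3461).
So the stationary probability of Healthy is 0.3461.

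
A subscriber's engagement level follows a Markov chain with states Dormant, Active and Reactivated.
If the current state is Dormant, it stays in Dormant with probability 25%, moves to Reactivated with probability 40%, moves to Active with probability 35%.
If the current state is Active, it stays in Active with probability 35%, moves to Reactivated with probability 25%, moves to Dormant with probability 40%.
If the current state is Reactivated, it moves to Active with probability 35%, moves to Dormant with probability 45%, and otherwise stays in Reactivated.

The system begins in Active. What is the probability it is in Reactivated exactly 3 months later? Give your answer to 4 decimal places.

0.2880

Propagate the distribution vector 3 months from Active.
After 0 months: (0.0000, 1.0000, 0.0000)
After 1 month: (0.4000, 0.3500, 0.2500)
After 2 months: (0.3525, 0.3500, 0.2975)
After 3 months: (0.3620, 0.3500, 0.2880)
P(in Reactivated after 3 months) = 0.2880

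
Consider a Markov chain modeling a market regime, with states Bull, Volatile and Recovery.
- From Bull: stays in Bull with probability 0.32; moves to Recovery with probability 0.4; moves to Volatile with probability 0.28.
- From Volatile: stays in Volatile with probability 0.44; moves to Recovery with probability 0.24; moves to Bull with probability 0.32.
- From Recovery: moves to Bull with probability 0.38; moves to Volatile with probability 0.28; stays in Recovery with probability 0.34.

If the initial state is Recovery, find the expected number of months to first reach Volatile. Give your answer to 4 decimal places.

Let t(s) be the expected number of months to first reach Volatile from state s, with t(Volatile) = 0. Conditioning on the first month:
t(Bull) = 1 + 0.32·t(Bull) + 0.4·t(Recovery)
t(Recovery) = 1 + 0.38·t(Bull) + 0.34·t(Recovery)
Solving: t(Bull) = 3.5714, t(Recovery) = 3.5714.
Expected months from Recovery to Volatile: 3.5714.

3.5714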